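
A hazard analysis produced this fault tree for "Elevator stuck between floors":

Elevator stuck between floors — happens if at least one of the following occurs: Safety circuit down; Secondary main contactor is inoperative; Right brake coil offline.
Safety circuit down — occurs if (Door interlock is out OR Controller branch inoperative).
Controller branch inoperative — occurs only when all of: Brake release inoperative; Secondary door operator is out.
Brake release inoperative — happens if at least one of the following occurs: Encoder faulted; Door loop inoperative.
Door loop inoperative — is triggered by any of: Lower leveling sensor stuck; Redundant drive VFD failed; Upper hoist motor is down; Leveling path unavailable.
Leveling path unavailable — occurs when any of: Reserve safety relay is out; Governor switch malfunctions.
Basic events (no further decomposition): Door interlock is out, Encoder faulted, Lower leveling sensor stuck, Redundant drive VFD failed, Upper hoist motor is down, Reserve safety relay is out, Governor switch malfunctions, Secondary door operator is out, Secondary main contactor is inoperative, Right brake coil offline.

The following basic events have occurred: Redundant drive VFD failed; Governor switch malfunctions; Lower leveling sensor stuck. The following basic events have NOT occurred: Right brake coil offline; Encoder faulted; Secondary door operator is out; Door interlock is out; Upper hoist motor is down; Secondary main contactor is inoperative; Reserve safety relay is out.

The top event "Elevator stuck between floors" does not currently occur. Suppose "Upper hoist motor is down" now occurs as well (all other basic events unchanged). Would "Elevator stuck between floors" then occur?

Counterfactual: set "Upper hoist motor is down" to occurred.
Leveling path unavailable [OR]: Reserve safety relay is out=not, Governor switch malfunctions=occurs → at least one input occurs → occurs.
Door loop inoperative [OR]: Lower leveling sensor stuck=occurs, Redundant drive VFD failed=occurs, Upper hoist motor is down=occurs, Leveling path unavailable=occurs → at least one input occurs → occurs.
Brake release inoperative [OR]: Encoder faulted=not, Door loop inoperative=occurs → at least one input occurs → occurs.
Controller branch inoperative [AND]: Brake release inoperative=occurs, Secondary door operator is out=not → not all inputs occur → does not occur.
Safety circuit down [OR]: Door interlock is out=not, Controller branch inoperative=not → no input occurs → does not occur.
Elevator stuck between floors [OR]: Safety circuit down=not, Secondary main contactor is inoperative=not, Right brake coil offline=not → no input occurs → does not occur.

No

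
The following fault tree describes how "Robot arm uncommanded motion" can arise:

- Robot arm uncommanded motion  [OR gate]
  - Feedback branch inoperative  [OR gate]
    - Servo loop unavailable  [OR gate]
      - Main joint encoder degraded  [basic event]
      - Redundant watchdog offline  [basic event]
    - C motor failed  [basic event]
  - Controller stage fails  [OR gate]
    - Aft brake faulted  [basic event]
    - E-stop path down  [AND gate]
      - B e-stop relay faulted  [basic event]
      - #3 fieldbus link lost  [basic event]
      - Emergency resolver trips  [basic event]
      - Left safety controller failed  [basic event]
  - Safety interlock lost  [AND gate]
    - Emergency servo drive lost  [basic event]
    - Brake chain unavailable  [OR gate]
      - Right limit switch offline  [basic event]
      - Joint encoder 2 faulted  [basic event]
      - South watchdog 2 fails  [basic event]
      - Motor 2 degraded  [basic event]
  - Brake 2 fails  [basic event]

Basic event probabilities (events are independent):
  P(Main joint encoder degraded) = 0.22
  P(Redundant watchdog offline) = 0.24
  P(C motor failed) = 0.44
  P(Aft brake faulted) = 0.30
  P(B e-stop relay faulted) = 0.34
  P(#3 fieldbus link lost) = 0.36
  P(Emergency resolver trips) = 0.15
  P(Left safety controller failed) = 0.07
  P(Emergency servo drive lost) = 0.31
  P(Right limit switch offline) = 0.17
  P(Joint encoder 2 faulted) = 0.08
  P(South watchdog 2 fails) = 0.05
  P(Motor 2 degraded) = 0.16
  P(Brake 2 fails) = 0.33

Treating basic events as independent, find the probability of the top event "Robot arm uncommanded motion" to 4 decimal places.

0.8633

P(Servo loop unavailable) [OR] = 1 − (1−0.22) × (1−0.24) = 0.407200
P(Feedback branch inoperative) [OR] = 1 − (1−0.407200) × (1−0.44) = 0.668032
P(E-stop path down) [AND] = 0.34 × 0.36 × 0.15 × 0.07 = 0.001285
P(Controller stage fails) [OR] = 1 − (1−0.30) × (1−0.001285) = 0.300900
P(Brake chain unavailable) [OR] = 1 − (1−0.17) × (1−0.08) × (1−0.05) × (1−0.16) = 0.390647
P(Safety interlock lost) [AND] = 0.31 × 0.390647 = 0.121101
P(Robot arm uncommanded motion) [OR] = 1 − (1−0.668032) × (1−0.300900) × (1−0.121101) × (1−0.33) = 0.863338
Rounded to 4 decimal places: P(Robot arm uncommanded motion) ≈ 0.8633.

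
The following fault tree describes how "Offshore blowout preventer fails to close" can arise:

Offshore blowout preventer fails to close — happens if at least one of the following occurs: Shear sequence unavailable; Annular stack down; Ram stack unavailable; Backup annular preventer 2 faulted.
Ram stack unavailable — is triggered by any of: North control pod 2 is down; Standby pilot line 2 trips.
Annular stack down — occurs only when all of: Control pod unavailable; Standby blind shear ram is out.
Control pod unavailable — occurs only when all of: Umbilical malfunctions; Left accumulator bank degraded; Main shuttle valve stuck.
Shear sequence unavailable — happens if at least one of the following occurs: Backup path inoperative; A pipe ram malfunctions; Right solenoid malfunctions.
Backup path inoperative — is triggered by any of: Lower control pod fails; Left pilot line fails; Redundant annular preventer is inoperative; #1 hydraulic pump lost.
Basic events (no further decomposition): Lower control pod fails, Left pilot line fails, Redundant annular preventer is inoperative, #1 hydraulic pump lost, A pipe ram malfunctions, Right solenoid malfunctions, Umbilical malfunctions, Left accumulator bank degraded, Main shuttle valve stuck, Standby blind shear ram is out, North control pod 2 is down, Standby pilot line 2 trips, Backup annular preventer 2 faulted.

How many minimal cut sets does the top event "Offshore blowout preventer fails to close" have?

10

Backup path inoperative [OR]: union of children's cut sets → 4 cut set(s).
Shear sequence unavailable [OR]: union of children's cut sets → 6 cut set(s).
Control pod unavailable [AND]: one cut set from each child combined → 1 × 1 × 1 = 1 cut set(s).
Annular stack down [AND]: one cut set from each child combined → 1 × 1 = 1 cut set(s).
Ram stack unavailable [OR]: union of children's cut sets → 2 cut set(s).
Offshore blowout preventer fails to close [OR]: union of children's cut sets → 10 cut set(s).
Minimal cut sets: {Lower control pod fails}; {Left pilot line fails}; {Redundant annular preventer is inoperative}; {#1 hydraulic pump lost}; {A pipe ram malfunctions}; {Right solenoid malfunctions}; {Left accumulator bank degraded, Main shuttle valve stuck, Standby blind shear ram is out, Umbilical malfunctions}; {North control pod 2 is down}; {Standby pilot line 2 trips}; {Backup annular preventer 2 faulted}.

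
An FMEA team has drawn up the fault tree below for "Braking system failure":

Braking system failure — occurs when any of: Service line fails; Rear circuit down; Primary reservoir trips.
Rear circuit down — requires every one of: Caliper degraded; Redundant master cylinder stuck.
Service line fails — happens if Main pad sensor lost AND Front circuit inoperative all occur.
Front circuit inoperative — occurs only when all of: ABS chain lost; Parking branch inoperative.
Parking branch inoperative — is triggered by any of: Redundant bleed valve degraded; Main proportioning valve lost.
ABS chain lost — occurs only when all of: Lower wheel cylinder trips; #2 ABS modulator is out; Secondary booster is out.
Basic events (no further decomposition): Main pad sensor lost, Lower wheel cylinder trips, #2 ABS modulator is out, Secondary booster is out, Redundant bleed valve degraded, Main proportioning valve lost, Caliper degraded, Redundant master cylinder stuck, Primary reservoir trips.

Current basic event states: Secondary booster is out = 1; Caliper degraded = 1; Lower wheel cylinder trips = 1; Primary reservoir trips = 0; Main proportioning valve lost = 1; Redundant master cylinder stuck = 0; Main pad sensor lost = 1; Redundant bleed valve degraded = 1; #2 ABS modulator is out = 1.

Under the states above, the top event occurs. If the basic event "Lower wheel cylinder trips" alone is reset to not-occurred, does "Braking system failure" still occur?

Counterfactual: set "Lower wheel cylinder trips" to not occurred.
ABS chain lost [AND]: Lower wheel cylinder trips=not, #2 ABS modulator is out=occurs, Secondary booster is out=occurs → not all inputs occur → does not occur.
Parking branch inoperative [OR]: Redundant bleed valve degraded=occurs, Main proportioning valve lost=occurs → at least one input occurs → occurs.
Front circuit inoperative [AND]: ABS chain lost=not, Parking branch inoperative=occurs → not all inputs occur → does not occur.
Service line fails [AND]: Main pad sensor lost=occurs, Front circuit inoperative=not → not all inputs occur → does not occur.
Rear circuit down [AND]: Caliper degraded=occurs, Redundant master cylinder stuck=not → not all inputs occur → does not occur.
Braking system failure [OR]: Service line fails=not, Rear circuit down=not, Primary reservoir trips=not → no input occurs → does not occur.

No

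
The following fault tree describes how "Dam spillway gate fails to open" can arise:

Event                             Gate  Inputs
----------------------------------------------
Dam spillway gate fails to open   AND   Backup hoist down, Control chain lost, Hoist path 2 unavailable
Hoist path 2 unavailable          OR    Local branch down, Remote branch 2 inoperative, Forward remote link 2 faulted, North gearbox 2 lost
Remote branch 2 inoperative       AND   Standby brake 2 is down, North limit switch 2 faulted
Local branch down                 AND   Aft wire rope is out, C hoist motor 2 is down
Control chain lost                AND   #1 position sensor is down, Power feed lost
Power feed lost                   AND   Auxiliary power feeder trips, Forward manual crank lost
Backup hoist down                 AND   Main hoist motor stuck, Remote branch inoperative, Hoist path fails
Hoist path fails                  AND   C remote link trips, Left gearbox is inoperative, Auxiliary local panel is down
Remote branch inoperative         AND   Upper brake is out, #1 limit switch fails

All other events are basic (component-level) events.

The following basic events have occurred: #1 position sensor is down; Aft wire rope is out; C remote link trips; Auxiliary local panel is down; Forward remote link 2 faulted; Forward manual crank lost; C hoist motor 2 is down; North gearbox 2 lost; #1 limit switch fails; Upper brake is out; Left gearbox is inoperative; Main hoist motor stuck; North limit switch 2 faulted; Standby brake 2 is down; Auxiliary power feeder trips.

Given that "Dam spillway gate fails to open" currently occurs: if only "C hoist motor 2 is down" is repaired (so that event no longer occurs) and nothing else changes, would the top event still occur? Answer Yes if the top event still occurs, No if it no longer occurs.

Counterfactual: set "C hoist motor 2 is down" to not occurred.
Remote branch inoperative [AND]: Upper brake is out=occurs, #1 limit switch fails=occurs → all inputs occur → occurs.
Hoist path fails [AND]: C remote link trips=occurs, Left gearbox is inoperative=occurs, Auxiliary local panel is down=occurs → all inputs occur → occurs.
Backup hoist down [AND]: Main hoist motor stuck=occurs, Remote branch inoperative=occurs, Hoist path fails=occurs → all inputs occur → occurs.
Power feed lost [AND]: Auxiliary power feeder trips=occurs, Forward manual crank lost=occurs → all inputs occur → occurs.
Control chain lost [AND]: #1 position sensor is down=occurs, Power feed lost=occurs → all inputs occur → occurs.
Local branch down [AND]: Aft wire rope is out=occurs, C hoist motor 2 is down=not → not all inputs occur → does not occur.
Remote branch 2 inoperative [AND]: Standby brake 2 is down=occurs, North limit switch 2 faulted=occurs → all inputs occur → occurs.
Hoist path 2 unavailable [OR]: Local branch down=not, Remote branch 2 inoperative=occurs, Forward remote link 2 faulted=occurs, North gearbox 2 lost=occurs → at least one input occurs → occurs.
Dam spillway gate fails to open [AND]: Backup hoist down=occurs, Control chain lost=occurs, Hoist path 2 unavailable=occurs → all inputs occur → occurs.

Yes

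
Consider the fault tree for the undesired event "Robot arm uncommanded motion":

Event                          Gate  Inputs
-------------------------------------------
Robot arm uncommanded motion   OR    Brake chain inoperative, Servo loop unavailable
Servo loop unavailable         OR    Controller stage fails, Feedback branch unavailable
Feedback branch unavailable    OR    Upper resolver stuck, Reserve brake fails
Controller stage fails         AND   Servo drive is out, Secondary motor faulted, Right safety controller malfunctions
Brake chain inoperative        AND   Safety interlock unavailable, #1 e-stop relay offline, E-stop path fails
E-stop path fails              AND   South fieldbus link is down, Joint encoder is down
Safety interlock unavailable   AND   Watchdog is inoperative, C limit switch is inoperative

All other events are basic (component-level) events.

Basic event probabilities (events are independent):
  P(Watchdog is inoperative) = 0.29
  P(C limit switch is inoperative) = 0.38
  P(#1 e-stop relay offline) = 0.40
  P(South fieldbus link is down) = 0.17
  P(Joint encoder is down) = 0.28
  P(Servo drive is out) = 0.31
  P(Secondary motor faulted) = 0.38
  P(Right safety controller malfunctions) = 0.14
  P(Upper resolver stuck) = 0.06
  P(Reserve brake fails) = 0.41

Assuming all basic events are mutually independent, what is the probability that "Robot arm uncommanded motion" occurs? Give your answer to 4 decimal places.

0.4557

P(Safety interlock unavailable) [AND] = 0.29 × 0.38 = 0.110200
P(E-stop path fails) [AND] = 0.17 × 0.28 = 0.047600
P(Brake chain inoperative) [AND] = 0.110200 × 0.40 × 0.047600 = 0.002098
P(Controller stage fails) [AND] = 0.31 × 0.38 × 0.14 = 0.016492
P(Feedback branch unavailable) [OR] = 1 − (1−0.06) × (1−0.41) = 0.445400
P(Servo loop unavailable) [OR] = 1 − (1−0.016492) × (1−0.445400) = 0.454546
P(Robot arm uncommanded motion) [OR] = 1 − (1−0.002098) × (1−0.454546) = 0.455690
Rounded to 4 decimal places: P(Robot arm uncommanded motion) ≈ 0.4557.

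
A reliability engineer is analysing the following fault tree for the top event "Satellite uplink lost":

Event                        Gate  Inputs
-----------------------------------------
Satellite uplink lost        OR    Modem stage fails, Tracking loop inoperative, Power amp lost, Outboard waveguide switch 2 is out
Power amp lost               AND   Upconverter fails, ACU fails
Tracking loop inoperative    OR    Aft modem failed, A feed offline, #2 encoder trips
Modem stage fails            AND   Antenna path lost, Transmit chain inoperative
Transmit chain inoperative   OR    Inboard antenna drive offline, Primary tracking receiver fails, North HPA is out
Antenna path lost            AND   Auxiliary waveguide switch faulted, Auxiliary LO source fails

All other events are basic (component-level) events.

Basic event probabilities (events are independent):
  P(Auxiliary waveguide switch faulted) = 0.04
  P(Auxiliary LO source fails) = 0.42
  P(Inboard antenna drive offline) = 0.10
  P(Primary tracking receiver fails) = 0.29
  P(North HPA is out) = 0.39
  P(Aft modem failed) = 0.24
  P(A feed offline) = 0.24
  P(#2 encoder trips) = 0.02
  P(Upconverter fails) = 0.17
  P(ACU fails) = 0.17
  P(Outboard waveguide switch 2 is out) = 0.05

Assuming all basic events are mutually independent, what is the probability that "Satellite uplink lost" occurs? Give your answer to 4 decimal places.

0.4831

P(Antenna path lost) [AND] = 0.04 × 0.42 = 0.016800
P(Transmit chain inoperative) [OR] = 1 − (1−0.10) × (1−0.29) × (1−0.39) = 0.610210
P(Modem stage fails) [AND] = 0.016800 × 0.610210 = 0.010252
P(Tracking loop inoperative) [OR] = 1 − (1−0.24) × (1−0.24) × (1−0.02) = 0.433952
P(Power amp lost) [AND] = 0.17 × 0.17 = 0.028900
P(Satellite uplink lost) [OR] = 1 − (1−0.010252) × (1−0.433952) × (1−0.028900) × (1−0.05) = 0.483149
Rounded to 4 decimal places: P(Satellite uplink lost) ≈ 0.4831.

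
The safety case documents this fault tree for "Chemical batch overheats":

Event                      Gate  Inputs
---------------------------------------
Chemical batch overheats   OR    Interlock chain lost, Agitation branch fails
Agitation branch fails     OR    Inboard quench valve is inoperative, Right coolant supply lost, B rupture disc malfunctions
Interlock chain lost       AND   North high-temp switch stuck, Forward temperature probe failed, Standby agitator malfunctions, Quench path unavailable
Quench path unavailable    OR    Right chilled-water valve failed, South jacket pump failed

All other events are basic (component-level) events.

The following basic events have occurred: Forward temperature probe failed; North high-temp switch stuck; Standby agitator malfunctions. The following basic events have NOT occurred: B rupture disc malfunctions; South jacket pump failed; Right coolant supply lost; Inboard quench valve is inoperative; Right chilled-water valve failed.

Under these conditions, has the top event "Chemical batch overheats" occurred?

Quench path unavailable [OR]: Right chilled-water valve failed=not, South jacket pump failed=not → no input occurs → does not occur.
Interlock chain lost [AND]: North high-temp switch stuck=occurs, Forward temperature probe failed=occurs, Standby agitator malfunctions=occurs, Quench path unavailable=not → not all inputs occur → does not occur.
Agitation branch fails [OR]: Inboard quench valve is inoperative=not, Right coolant supply lost=not, B rupture disc malfunctions=not → no input occurs → does not occur.
Chemical batch overheats [OR]: Interlock chain lost=not, Agitation branch fails=not → no input occurs → does not occur.

No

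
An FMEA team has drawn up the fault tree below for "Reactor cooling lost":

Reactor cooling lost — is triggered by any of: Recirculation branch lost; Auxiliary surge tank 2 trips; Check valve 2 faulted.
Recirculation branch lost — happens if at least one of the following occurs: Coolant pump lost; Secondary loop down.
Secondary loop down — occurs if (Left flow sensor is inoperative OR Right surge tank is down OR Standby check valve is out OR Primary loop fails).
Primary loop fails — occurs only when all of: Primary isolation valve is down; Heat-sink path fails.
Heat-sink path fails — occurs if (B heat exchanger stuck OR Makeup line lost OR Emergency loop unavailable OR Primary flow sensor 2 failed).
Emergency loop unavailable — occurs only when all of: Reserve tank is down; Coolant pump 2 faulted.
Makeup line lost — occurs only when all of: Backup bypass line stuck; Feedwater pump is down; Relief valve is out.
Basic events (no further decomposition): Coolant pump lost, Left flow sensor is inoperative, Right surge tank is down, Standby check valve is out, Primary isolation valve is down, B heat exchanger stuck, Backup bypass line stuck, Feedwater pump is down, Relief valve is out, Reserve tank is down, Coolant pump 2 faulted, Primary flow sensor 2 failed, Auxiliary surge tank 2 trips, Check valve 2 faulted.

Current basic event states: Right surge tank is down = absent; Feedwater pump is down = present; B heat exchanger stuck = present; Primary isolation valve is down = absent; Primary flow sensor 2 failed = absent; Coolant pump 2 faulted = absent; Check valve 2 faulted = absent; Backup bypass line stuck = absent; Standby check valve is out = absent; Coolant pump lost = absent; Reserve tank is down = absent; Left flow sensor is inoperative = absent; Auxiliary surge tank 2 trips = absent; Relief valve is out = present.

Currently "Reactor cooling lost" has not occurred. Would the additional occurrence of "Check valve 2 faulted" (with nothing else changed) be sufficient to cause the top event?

Yes

Counterfactual: set "Check valve 2 faulted" to occurred.
Makeup line lost [AND]: Backup bypass line stuck=not, Feedwater pump is down=occurs, Relief valve is out=occurs → not all inputs occur → does not occur.
Emergency loop unavailable [AND]: Reserve tank is down=not, Coolant pump 2 faulted=not → not all inputs occur → does not occur.
Heat-sink path fails [OR]: B heat exchanger stuck=occurs, Makeup line lost=not, Emergency loop unavailable=not, Primary flow sensor 2 failed=not → at least one input occurs → occurs.
Primary loop fails [AND]: Primary isolation valve is down=not, Heat-sink path fails=occurs → not all inputs occur → does not occur.
Secondary loop down [OR]: Left flow sensor is inoperative=not, Right surge tank is down=not, Standby check valve is out=not, Primary loop fails=not → no input occurs → does not occur.
Recirculation branch lost [OR]: Coolant pump lost=not, Secondary loop down=not → no input occurs → does not occur.
Reactor cooling lost [OR]: Recirculation branch lost=not, Auxiliary surge tank 2 trips=not, Check valve 2 faulted=occurs → at least one input occurs → occurs.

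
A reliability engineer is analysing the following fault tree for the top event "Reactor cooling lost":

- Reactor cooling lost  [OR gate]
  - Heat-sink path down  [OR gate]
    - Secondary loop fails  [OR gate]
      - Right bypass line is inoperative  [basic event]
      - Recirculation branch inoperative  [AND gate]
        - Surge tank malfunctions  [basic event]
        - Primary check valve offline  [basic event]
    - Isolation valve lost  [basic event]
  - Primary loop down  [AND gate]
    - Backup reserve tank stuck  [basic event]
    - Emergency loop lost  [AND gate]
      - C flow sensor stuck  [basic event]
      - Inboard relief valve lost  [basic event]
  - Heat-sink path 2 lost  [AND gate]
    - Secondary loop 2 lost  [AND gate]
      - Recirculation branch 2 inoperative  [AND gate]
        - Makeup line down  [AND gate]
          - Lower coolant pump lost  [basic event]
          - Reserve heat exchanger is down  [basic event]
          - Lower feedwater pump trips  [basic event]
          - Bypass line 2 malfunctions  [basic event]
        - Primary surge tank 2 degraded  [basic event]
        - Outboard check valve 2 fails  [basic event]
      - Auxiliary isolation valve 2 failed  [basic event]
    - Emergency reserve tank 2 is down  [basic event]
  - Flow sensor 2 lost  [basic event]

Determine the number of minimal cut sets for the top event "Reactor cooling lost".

Recirculation branch inoperative [AND]: one cut set from each child combined → 1 × 1 = 1 cut set(s).
Secondary loop fails [OR]: union of children's cut sets → 2 cut set(s).
Heat-sink path down [OR]: union of children's cut sets → 3 cut set(s).
Emergency loop lost [AND]: one cut set from each child combined → 1 × 1 = 1 cut set(s).
Primary loop down [AND]: one cut set from each child combined → 1 × 1 = 1 cut set(s).
Makeup line down [AND]: one cut set from each child combined → 1 × 1 × 1 × 1 = 1 cut set(s).
Recirculation branch 2 inoperative [AND]: one cut set from each child combined → 1 × 1 × 1 = 1 cut set(s).
Secondary loop 2 lost [AND]: one cut set from each child combined → 1 × 1 = 1 cut set(s).
Heat-sink path 2 lost [AND]: one cut set from each child combined → 1 × 1 = 1 cut set(s).
Reactor cooling lost [OR]: union of children's cut sets → 6 cut set(s).
Minimal cut sets: {Right bypass line is inoperative}; {Primary check valve offline, Surge tank malfunctions}; {Isolation valve lost}; {Backup reserve tank stuck, C flow sensor stuck, Inboard relief valve lost}; {Auxiliary isolation valve 2 failed, Bypass line 2 malfunctions, Emergency reserve tank 2 is down, Lower coolant pump lost, Lower feedwater pump trips, Outboard check valve 2 fails, Primary surge tank 2 degraded, Reserve heat exchanger is down}; {Flow sensor 2 lost}.

6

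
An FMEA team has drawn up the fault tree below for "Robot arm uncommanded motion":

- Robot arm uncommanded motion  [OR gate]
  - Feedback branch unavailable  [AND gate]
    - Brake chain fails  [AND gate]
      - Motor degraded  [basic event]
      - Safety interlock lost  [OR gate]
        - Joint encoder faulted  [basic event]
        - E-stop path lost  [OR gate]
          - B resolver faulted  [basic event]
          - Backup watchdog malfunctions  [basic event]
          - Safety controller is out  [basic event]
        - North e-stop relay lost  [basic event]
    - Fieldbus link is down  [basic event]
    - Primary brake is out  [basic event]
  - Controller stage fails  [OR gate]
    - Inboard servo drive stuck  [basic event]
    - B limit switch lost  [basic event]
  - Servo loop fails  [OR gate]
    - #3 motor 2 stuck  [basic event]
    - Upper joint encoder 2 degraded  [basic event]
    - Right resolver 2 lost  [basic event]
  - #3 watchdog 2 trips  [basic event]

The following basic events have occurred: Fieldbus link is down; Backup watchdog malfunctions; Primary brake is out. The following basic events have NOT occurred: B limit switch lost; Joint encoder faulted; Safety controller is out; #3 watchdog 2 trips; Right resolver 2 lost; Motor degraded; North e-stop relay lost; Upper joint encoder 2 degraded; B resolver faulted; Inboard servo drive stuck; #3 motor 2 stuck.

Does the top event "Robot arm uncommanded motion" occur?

E-stop path lost [OR]: B resolver faulted=not, Backup watchdog malfunctions=occurs, Safety controller is out=not → at least one input occurs → occurs.
Safety interlock lost [OR]: Joint encoder faulted=not, E-stop path lost=occurs, North e-stop relay lost=not → at least one input occurs → occurs.
Brake chain fails [AND]: Motor degraded=not, Safety interlock lost=occurs → not all inputs occur → does not occur.
Feedback branch unavailable [AND]: Brake chain fails=not, Fieldbus link is down=occurs, Primary brake is out=occurs → not all inputs occur → does not occur.
Controller stage fails [OR]: Inboard servo drive stuck=not, B limit switch lost=not → no input occurs → does not occur.
Servo loop fails [OR]: #3 motor 2 stuck=not, Upper joint encoder 2 degraded=not, Right resolver 2 lost=not → no input occurs → does not occur.
Robot arm uncommanded motion [OR]: Feedback branch unavailable=not, Controller stage fails=not, Servo loop fails=not, #3 watchdog 2 trips=not → no input occurs → does not occur.

No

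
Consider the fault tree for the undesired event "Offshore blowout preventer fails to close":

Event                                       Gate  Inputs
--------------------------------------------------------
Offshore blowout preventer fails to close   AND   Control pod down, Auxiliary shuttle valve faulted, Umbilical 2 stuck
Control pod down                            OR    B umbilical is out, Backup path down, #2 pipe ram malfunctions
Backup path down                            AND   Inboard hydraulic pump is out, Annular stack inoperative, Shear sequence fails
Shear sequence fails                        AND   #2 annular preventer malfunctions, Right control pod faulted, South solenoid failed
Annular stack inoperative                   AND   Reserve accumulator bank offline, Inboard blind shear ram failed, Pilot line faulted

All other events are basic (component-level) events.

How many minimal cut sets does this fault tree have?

Annular stack inoperative [AND]: one cut set from each child combined → 1 × 1 × 1 = 1 cut set(s).
Shear sequence fails [AND]: one cut set from each child combined → 1 × 1 × 1 = 1 cut set(s).
Backup path down [AND]: one cut set from each child combined → 1 × 1 × 1 = 1 cut set(s).
Control pod down [OR]: union of children's cut sets → 3 cut set(s).
Offshore blowout preventer fails to close [AND]: one cut set from each child combined → 3 × 1 × 1 = 3 cut set(s).
Minimal cut sets: {Auxiliary shuttle valve faulted, B umbilical is out, Umbilical 2 stuck}; {#2 annular preventer malfunctions, Auxiliary shuttle valve faulted, Inboard blind shear ram failed, Inboard hydraulic pump is out, Pilot line faulted, Reserve accumulator bank offline, Right control pod faulted, South solenoid failed, Umbilical 2 stuck}; {#2 pipe ram malfunctions, Auxiliary shuttle valve faulted, Umbilical 2 stuck}.

3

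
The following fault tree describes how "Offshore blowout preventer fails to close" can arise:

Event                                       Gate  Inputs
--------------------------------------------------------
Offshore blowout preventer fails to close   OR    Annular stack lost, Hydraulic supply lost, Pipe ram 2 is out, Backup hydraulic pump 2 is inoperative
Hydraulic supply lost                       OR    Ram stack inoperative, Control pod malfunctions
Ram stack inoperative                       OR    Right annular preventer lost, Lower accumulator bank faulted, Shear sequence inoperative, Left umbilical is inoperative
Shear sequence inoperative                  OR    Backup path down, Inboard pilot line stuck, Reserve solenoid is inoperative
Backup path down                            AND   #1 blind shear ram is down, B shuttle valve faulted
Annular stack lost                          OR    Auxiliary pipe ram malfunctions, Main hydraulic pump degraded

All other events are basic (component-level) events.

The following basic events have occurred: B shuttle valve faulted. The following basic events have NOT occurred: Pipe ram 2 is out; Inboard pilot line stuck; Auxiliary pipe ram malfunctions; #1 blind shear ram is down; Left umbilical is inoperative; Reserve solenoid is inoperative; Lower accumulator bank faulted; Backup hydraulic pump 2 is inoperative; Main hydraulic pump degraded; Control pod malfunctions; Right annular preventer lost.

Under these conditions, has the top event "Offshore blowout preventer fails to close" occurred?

No

Annular stack lost [OR]: Auxiliary pipe ram malfunctions=not, Main hydraulic pump degraded=not → no input occurs → does not occur.
Backup path down [AND]: #1 blind shear ram is down=not, B shuttle valve faulted=occurs → not all inputs occur → does not occur.
Shear sequence inoperative [OR]: Backup path down=not, Inboard pilot line stuck=not, Reserve solenoid is inoperative=not → no input occurs → does not occur.
Ram stack inoperative [OR]: Right annular preventer lost=not, Lower accumulator bank faulted=not, Shear sequence inoperative=not, Left umbilical is inoperative=not → no input occurs → does not occur.
Hydraulic supply lost [OR]: Ram stack inoperative=not, Control pod malfunctions=not → no input occurs → does not occur.
Offshore blowout preventer fails to close [OR]: Annular stack lost=not, Hydraulic supply lost=not, Pipe ram 2 is out=not, Backup hydraulic pump 2 is inoperative=not → no input occurs → does not occur.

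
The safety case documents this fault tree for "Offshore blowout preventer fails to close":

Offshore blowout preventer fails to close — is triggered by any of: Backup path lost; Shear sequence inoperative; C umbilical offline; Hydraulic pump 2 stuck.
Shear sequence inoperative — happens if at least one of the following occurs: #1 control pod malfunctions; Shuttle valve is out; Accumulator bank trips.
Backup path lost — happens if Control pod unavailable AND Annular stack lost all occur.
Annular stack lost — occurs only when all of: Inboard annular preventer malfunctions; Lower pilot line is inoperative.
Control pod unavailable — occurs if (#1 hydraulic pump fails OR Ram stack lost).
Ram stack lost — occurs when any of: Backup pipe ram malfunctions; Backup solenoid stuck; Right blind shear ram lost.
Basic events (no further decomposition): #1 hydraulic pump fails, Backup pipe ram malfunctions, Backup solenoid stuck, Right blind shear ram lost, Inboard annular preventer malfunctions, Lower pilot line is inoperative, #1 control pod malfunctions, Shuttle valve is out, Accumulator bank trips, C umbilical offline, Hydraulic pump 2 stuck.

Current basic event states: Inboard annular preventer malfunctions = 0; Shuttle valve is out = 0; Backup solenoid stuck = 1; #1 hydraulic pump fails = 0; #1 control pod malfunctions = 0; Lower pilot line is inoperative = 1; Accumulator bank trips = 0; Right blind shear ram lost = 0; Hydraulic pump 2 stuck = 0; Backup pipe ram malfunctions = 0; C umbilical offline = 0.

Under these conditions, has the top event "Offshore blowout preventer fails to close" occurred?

No

Ram stack lost [OR]: Backup pipe ram malfunctions=not, Backup solenoid stuck=occurs, Right blind shear ram lost=not → at least one input occurs → occurs.
Control pod unavailable [OR]: #1 hydraulic pump fails=not, Ram stack lost=occurs → at least one input occurs → occurs.
Annular stack lost [AND]: Inboard annular preventer malfunctions=not, Lower pilot line is inoperative=occurs → not all inputs occur → does not occur.
Backup path lost [AND]: Control pod unavailable=occurs, Annular stack lost=not → not all inputs occur → does not occur.
Shear sequence inoperative [OR]: #1 control pod malfunctions=not, Shuttle valve is out=not, Accumulator bank trips=not → no input occurs → does not occur.
Offshore blowout preventer fails to close [OR]: Backup path lost=not, Shear sequence inoperative=not, C umbilical offline=not, Hydraulic pump 2 stuck=not → no input occurs → does not occur.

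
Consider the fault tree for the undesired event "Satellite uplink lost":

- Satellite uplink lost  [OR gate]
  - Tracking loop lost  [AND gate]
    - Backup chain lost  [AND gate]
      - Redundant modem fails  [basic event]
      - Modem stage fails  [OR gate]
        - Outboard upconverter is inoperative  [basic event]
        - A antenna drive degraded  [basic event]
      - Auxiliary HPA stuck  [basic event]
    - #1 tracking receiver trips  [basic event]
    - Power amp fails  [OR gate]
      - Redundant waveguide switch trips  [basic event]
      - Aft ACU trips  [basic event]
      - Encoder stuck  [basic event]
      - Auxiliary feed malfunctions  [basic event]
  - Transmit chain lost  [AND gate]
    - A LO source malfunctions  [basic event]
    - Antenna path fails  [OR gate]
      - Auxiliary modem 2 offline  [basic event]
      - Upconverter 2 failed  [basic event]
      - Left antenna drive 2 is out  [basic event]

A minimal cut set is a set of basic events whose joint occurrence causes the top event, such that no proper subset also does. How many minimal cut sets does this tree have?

Modem stage fails [OR]: union of children's cut sets → 2 cut set(s).
Backup chain lost [AND]: one cut set from each child combined → 1 × 2 × 1 = 2 cut set(s).
Power amp fails [OR]: union of children's cut sets → 4 cut set(s).
Tracking loop lost [AND]: one cut set from each child combined → 2 × 1 × 4 = 8 cut set(s).
Antenna path fails [OR]: union of children's cut sets → 3 cut set(s).
Transmit chain lost [AND]: one cut set from each child combined → 1 × 3 = 3 cut set(s).
Satellite uplink lost [OR]: union of children's cut sets → 11 cut set(s).

11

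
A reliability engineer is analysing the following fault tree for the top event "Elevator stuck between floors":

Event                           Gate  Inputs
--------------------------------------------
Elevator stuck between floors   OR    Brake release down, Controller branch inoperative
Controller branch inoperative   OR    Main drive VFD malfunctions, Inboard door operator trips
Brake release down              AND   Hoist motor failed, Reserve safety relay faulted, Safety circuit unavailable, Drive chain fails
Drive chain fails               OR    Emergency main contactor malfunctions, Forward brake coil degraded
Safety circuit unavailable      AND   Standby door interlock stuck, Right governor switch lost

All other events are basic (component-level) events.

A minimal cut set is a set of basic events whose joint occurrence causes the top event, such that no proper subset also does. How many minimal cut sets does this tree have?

Safety circuit unavailable [AND]: one cut set from each child combined → 1 × 1 = 1 cut set(s).
Drive chain fails [OR]: union of children's cut sets → 2 cut set(s).
Brake release down [AND]: one cut set from each child combined → 1 × 1 × 1 × 2 = 2 cut set(s).
Controller branch inoperative [OR]: union of children's cut sets → 2 cut set(s).
Elevator stuck between floors [OR]: union of children's cut sets → 4 cut set(s).
Minimal cut sets: {Emergency main contactor malfunctions, Hoist motor failed, Reserve safety relay faulted, Right governor switch lost, Standby door interlock stuck}; {Forward brake coil degraded, Hoist motor failed, Reserve safety relay faulted, Right governor switch lost, Standby door interlock stuck}; {Main drive VFD malfunctions}; {Inboard door operator trips}.

4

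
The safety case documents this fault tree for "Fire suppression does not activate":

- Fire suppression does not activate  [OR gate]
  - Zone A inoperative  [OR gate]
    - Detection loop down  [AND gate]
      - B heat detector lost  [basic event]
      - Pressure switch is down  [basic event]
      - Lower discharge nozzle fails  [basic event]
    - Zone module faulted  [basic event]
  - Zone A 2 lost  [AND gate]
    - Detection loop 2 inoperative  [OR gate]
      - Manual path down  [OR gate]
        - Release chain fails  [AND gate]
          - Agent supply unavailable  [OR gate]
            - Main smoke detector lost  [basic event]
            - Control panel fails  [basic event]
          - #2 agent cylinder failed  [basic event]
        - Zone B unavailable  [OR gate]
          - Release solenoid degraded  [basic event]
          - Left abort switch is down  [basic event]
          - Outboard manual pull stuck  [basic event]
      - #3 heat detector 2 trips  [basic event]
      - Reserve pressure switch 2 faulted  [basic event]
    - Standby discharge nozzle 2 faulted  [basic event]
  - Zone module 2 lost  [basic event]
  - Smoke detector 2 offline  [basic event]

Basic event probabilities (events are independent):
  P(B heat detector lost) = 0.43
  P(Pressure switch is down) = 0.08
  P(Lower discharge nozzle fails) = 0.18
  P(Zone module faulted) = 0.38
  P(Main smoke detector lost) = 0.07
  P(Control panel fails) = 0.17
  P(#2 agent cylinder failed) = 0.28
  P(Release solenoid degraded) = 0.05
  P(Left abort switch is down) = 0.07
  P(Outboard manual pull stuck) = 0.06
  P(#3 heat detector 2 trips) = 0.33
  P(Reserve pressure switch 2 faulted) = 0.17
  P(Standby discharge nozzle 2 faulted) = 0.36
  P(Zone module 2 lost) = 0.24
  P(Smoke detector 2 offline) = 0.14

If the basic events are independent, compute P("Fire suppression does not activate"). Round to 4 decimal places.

P(Detection loop down) [AND] = 0.43 × 0.08 × 0.18 = 0.006192
P(Zone A inoperative) [OR] = 1 − (1−0.006192) × (1−0.38) = 0.383839
P(Agent supply unavailable) [OR] = 1 − (1−0.07) × (1−0.17) = 0.228100
P(Release chain fails) [AND] = 0.228100 × 0.28 = 0.063868
P(Zone B unavailable) [OR] = 1 − (1−0.05) × (1−0.07) × (1−0.06) = 0.169510
P(Manual path down) [OR] = 1 − (1−0.063868) × (1−0.169510) = 0.222552
P(Detection loop 2 inoperative) [OR] = 1 − (1−0.222552) × (1−0.33) × (1−0.17) = 0.567661
P(Zone A 2 lost) [AND] = 0.567661 × 0.36 = 0.204358
P(Fire suppression does not activate) [OR] = 1 − (1−0.383839) × (1−0.204358) × (1−0.24) × (1−0.14) = 0.679577
Rounded to 4 decimal places: P(Fire suppression does not activate) ≈ 0.6796.

0.6796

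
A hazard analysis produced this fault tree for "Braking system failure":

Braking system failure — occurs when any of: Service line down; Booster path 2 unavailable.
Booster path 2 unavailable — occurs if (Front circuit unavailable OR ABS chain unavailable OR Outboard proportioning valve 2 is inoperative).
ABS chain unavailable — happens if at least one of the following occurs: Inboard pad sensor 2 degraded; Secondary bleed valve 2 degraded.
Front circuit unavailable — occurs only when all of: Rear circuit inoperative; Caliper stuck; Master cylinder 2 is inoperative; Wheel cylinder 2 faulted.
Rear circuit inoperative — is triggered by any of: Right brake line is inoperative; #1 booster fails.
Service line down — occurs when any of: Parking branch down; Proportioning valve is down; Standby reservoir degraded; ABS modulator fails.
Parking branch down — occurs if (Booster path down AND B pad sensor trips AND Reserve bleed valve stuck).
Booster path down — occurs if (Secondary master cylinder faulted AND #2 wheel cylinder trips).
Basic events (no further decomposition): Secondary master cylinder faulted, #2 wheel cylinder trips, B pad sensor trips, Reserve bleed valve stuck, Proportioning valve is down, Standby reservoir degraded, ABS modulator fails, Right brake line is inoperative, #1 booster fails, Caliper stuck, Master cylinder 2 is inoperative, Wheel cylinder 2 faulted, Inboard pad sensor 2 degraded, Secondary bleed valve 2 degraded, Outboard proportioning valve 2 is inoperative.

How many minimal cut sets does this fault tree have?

Booster path down [AND]: one cut set from each child combined → 1 × 1 = 1 cut set(s).
Parking branch down [AND]: one cut set from each child combined → 1 × 1 × 1 = 1 cut set(s).
Service line down [OR]: union of children's cut sets → 4 cut set(s).
Rear circuit inoperative [OR]: union of children's cut sets → 2 cut set(s).
Front circuit unavailable [AND]: one cut set from each child combined → 2 × 1 × 1 × 1 = 2 cut set(s).
ABS chain unavailable [OR]: union of children's cut sets → 2 cut set(s).
Booster path 2 unavailable [OR]: union of children's cut sets → 5 cut set(s).
Braking system failure [OR]: union of children's cut sets → 9 cut set(s).
Minimal cut sets: {#2 wheel cylinder trips, B pad sensor trips, Reserve bleed valve stuck, Secondary master cylinder faulted}; {Proportioning valve is down}; {Standby reservoir degraded}; {ABS modulator fails}; {Caliper stuck, Master cylinder 2 is inoperative, Right brake line is inoperative, Wheel cylinder 2 faulted}; {#1 booster fails, Caliper stuck, Master cylinder 2 is inoperative, Wheel cylinder 2 faulted}; {Inboard pad sensor 2 degraded}; {Secondary bleed valve 2 degraded}; {Outboard proportioning valve 2 is inoperative}.

9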